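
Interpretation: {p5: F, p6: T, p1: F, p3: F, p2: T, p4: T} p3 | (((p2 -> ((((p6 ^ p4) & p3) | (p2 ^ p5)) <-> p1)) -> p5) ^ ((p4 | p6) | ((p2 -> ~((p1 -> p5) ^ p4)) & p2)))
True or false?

F

p6 ^ p4 = T ^ T = F
(p6 ^ p4) & p3 = F & F = F
p2 ^ p5 = T ^ F = T
((p6 ^ p4) & p3) | (p2 ^ p5) = F | T = T
(((p6 ^ p4) & p3) | (p2 ^ p5)) <-> p1 = T <-> F = F
p2 -> ((((p6 ^ p4) & p3) | (p2 ^ p5)) <-> p1) = T -> F = F
(p2 -> ((((p6 ^ p4) & p3) | (p2 ^ p5)) <-> p1)) -> p5 = F -> F = T
p4 | p6 = T | T = T
p1 -> p5 = F -> F = T
(p1 -> p5) ^ p4 = T ^ T = F
~((p1 -> p5) ^ p4) = ~F = T
p2 -> ~((p1 -> p5) ^ p4) = T -> T = T
(p2 -> ~((p1 -> p5) ^ p4)) & p2 = T & T = T
(p4 | p6) | ((p2 -> ~((p1 -> p5) ^ p4)) & p2) = T | T = T
((p2 -> ((((p6 ^ p4) & p3) | (p2 ^ p5)) <-> p1)) -> p5) ^ ((p4 | p6) | ((p2 -> ~((p1 -> p5) ^ p4)) & p2)) = T ^ T = F
p3 | (((p2 -> ((((p6 ^ p4) & p3) | (p2 ^ p5)) <-> p1)) -> p5) ^ ((p4 | p6) | ((p2 -> ~((p1 -> p5) ^ p4)) & p2))) = F | F = F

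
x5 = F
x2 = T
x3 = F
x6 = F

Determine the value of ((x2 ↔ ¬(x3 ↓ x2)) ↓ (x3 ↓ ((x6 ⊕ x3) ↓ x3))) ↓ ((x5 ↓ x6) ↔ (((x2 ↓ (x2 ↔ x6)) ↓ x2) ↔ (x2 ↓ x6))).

Substituting x5=F, x2=T, x3=F, x6=F:
x3 ↓ x2 = F ↓ T = F
¬(x3 ↓ x2) = ¬F = T
x2 ↔ ¬(x3 ↓ x2) = T ↔ T = T
x6 ⊕ x3 = F ⊕ F = F
(x6 ⊕ x3) ↓ x3 = F ↓ F = T
x3 ↓ ((x6 ⊕ x3) ↓ x3) = F ↓ T = F
(x2 ↔ ¬(x3 ↓ x2)) ↓ (x3 ↓ ((x6 ⊕ x3) ↓ x3)) = T ↓ F = F
x5 ↓ x6 = F ↓ F = T
x2 ↔ x6 = T ↔ F = F
x2 ↓ (x2 ↔ x6) = T ↓ F = F
(x2 ↓ (x2 ↔ x6)) ↓ x2 = F ↓ T = F
x2 ↓ x6 = T ↓ F = F
((x2 ↓ (x2 ↔ x6)) ↓ x2) ↔ (x2 ↓ x6) = F ↔ F = T
(x5 ↓ x6) ↔ (((x2 ↓ (x2 ↔ x6)) ↓ x2) ↔ (x2 ↓ x6)) = T ↔ T = T
((x2 ↔ ¬(x3 ↓ x2)) ↓ (x3 ↓ ((x6 ⊕ x3) ↓ x3))) ↓ ((x5 ↓ x6) ↔ (((x2 ↓ (x2 ↔ x6)) ↓ x2) ↔ (x2 ↓ x6))) = F ↓ T = F

F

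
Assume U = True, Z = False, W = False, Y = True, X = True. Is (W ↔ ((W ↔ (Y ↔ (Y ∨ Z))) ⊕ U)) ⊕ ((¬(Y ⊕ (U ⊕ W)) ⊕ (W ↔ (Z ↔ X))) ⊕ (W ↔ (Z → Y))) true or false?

Y ∨ Z = True ∨ False = True
Y ↔ (Y ∨ Z) = True ↔ True = True
W ↔ (Y ↔ (Y ∨ Z)) = False ↔ True = False
(W ↔ (Y ↔ (Y ∨ Z))) ⊕ U = False ⊕ True = True
W ↔ ((W ↔ (Y ↔ (Y ∨ Z))) ⊕ U) = False ↔ True = False
U ⊕ W = True ⊕ False = True
Y ⊕ (U ⊕ W) = True ⊕ True = False
¬(Y ⊕ (U ⊕ W)) = ¬False = True
Z ↔ X = False ↔ True = False
W ↔ (Z ↔ X) = False ↔ False = True
¬(Y ⊕ (U ⊕ W)) ⊕ (W ↔ (Z ↔ X)) = True ⊕ True = False
Z → Y = False → True = True
W ↔ (Z → Y) = False ↔ True = False
(¬(Y ⊕ (U ⊕ W)) ⊕ (W ↔ (Z ↔ X))) ⊕ (W ↔ (Z → Y)) = False ⊕ False = False
(W ↔ ((W ↔ (Y ↔ (Y ∨ Z))) ⊕ U)) ⊕ ((¬(Y ⊕ (U ⊕ W)) ⊕ (W ↔ (Z ↔ X))) ⊕ (W ↔ (Z → Y))) = False ⊕ False = False

False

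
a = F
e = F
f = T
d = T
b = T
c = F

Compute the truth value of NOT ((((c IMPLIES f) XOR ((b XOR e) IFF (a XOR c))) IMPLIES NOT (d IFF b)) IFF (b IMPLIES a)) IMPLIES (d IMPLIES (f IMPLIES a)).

T

c IMPLIES f = F IMPLIES T = T
b XOR e = T XOR F = T
a XOR c = F XOR F = F
(b XOR e) IFF (a XOR c) = T IFF F = F
(c IMPLIES f) XOR ((b XOR e) IFF (a XOR c)) = T XOR F = T
d IFF b = T IFF T = T
NOT (d IFF b) = NOT T = F
((c IMPLIES f) XOR ((b XOR e) IFF (a XOR c))) IMPLIES NOT (d IFF b) = T IMPLIES F = F
b IMPLIES a = T IMPLIES F = F
(((c IMPLIES f) XOR ((b XOR e) IFF (a XOR c))) IMPLIES NOT (d IFF b)) IFF (b IMPLIES a) = F IFF F = T
NOT ((((c IMPLIES f) XOR ((b XOR e) IFF (a XOR c))) IMPLIES NOT (d IFF b)) IFF (b IMPLIES a)) = NOT T = F
f IMPLIES a = T IMPLIES F = F
d IMPLIES (f IMPLIES a) = T IMPLIES F = F
NOT ((((c IMPLIES f) XOR ((b XOR e) IFF (a XOR c))) IMPLIES NOT (d IFF b)) IFF (b IMPLIES a)) IMPLIES (d IMPLIES (f IMPLIES a)) = F IMPLIES F = T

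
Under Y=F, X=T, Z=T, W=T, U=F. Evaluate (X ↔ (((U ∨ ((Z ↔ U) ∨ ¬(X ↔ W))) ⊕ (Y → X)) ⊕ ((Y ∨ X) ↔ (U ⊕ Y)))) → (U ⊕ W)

Z ↔ U = T ↔ F = F
X ↔ W = T ↔ T = T
¬(X ↔ W) = ¬T = F
(Z ↔ U) ∨ ¬(X ↔ W) = F ∨ F = F
U ∨ ((Z ↔ U) ∨ ¬(X ↔ W)) = F ∨ F = F
Y → X = F → T = T
(U ∨ ((Z ↔ U) ∨ ¬(X ↔ W))) ⊕ (Y → X) = F ⊕ T = T
Y ∨ X = F ∨ T = T
U ⊕ Y = F ⊕ F = F
(Y ∨ X) ↔ (U ⊕ Y) = T ↔ F = F
((U ∨ ((Z ↔ U) ∨ ¬(X ↔ W))) ⊕ (Y → X)) ⊕ ((Y ∨ X) ↔ (U ⊕ Y)) = T ⊕ F = T
X ↔ (((U ∨ ((Z ↔ U) ∨ ¬(X ↔ W))) ⊕ (Y → X)) ⊕ ((Y ∨ X) ↔ (U ⊕ Y))) = T ↔ T = T
U ⊕ W = F ⊕ T = T
(X ↔ (((U ∨ ((Z ↔ U) ∨ ¬(X ↔ W))) ⊕ (Y → X)) ⊕ ((Y ∨ X) ↔ (U ⊕ Y)))) → (U ⊕ W) = T → T = T

T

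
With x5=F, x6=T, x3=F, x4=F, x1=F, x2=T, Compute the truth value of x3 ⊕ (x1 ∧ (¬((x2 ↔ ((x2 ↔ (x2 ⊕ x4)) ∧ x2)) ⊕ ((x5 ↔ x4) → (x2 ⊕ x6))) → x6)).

F

x2 ⊕ x4 = T ⊕ F = T
x2 ↔ (x2 ⊕ x4) = T ↔ T = T
(x2 ↔ (x2 ⊕ x4)) ∧ x2 = T ∧ T = T
x2 ↔ ((x2 ↔ (x2 ⊕ x4)) ∧ x2) = T ↔ T = T
x5 ↔ x4 = F ↔ F = T
x2 ⊕ x6 = T ⊕ T = F
(x5 ↔ x4) → (x2 ⊕ x6) = T → F = F
(x2 ↔ ((x2 ↔ (x2 ⊕ x4)) ∧ x2)) ⊕ ((x5 ↔ x4) → (x2 ⊕ x6)) = T ⊕ F = T
¬((x2 ↔ ((x2 ↔ (x2 ⊕ x4)) ∧ x2)) ⊕ ((x5 ↔ x4) → (x2 ⊕ x6))) = ¬T = F
¬((x2 ↔ ((x2 ↔ (x2 ⊕ x4)) ∧ x2)) ⊕ ((x5 ↔ x4) → (x2 ⊕ x6))) → x6 = F → T = T
x1 ∧ (¬((x2 ↔ ((x2 ↔ (x2 ⊕ x4)) ∧ x2)) ⊕ ((x5 ↔ x4) → (x2 ⊕ x6))) → x6) = F ∧ T = F
x3 ⊕ (x1 ∧ (¬((x2 ↔ ((x2 ↔ (x2 ⊕ x4)) ∧ x2)) ⊕ ((x5 ↔ x4) → (x2 ⊕ x6))) → x6)) = F ⊕ F = F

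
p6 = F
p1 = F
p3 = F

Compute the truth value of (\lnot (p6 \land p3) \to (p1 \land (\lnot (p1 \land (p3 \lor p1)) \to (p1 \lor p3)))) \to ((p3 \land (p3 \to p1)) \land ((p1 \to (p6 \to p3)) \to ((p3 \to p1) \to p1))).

p6 \land p3 = F \land F = F
\lnot (p6 \land p3) = \lnot F = T
p3 \lor p1 = F \lor F = F
p1 \land (p3 \lor p1) = F \land F = F
\lnot (p1 \land (p3 \lor p1)) = \lnot F = T
p1 \lor p3 = F \lor F = F
\lnot (p1 \land (p3 \lor p1)) \to (p1 \lor p3) = T \to F = F
p1 \land (\lnot (p1 \land (p3 \lor p1)) \to (p1 \lor p3)) = F \land F = F
\lnot (p6 \land p3) \to (p1 \land (\lnot (p1 \land (p3 \lor p1)) \to (p1 \lor p3))) = T \to F = F
p3 \to p1 = F \to F = T
p3 \land (p3 \to p1) = F \land T = F
p6 \to p3 = F \to F = T
p1 \to (p6 \to p3) = F \to T = T
p3 \to p1 = F \to F = T
(p3 \to p1) \to p1 = T \to F = F
(p1 \to (p6 \to p3)) \to ((p3 \to p1) \to p1) = T \to F = F
(p3 \land (p3 \to p1)) \land ((p1 \to (p6 \to p3)) \to ((p3 \to p1) \to p1)) = F \land F = F
(\lnot (p6 \land p3) \to (p1 \land (\lnot (p1 \land (p3 \lor p1)) \to (p1 \lor p3)))) \to ((p3 \land (p3 \to p1)) \land ((p1 \to (p6 \to p3)) \to ((p3 \to p1) \to p1))) = F \to F = T

T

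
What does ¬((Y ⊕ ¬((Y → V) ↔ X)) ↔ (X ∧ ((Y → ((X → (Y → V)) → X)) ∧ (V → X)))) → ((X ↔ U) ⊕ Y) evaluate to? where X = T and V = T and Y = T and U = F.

T

Y → V = T → T = T
(Y → V) ↔ X = T ↔ T = T
¬((Y → V) ↔ X) = ¬T = F
Y ⊕ ¬((Y → V) ↔ X) = T ⊕ F = T
Y → V = T → T = T
X → (Y → V) = T → T = T
(X → (Y → V)) → X = T → T = T
Y → ((X → (Y → V)) → X) = T → T = T
V → X = T → T = T
(Y → ((X → (Y → V)) → X)) ∧ (V → X) = T ∧ T = T
X ∧ ((Y → ((X → (Y → V)) → X)) ∧ (V → X)) = T ∧ T = T
(Y ⊕ ¬((Y → V) ↔ X)) ↔ (X ∧ ((Y → ((X → (Y → V)) → X)) ∧ (V → X))) = T ↔ T = T
¬((Y ⊕ ¬((Y → V) ↔ X)) ↔ (X ∧ ((Y → ((X → (Y → V)) → X)) ∧ (V → X)))) = ¬T = F
X ↔ U = T ↔ F = F
(X ↔ U) ⊕ Y = F ⊕ T = T
¬((Y ⊕ ¬((Y → V) ↔ X)) ↔ (X ∧ ((Y → ((X → (Y → V)) → X)) ∧ (V → X)))) → ((X ↔ U) ⊕ Y) = F → T = T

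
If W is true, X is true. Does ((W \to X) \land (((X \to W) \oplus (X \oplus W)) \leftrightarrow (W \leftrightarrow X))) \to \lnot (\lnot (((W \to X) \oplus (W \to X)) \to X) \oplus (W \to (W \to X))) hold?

F

Substituting W=T, X=T:
W \to X = T \to T = T
X \to W = T \to T = T
X \oplus W = T \oplus T = F
(X \to W) \oplus (X \oplus W) = T \oplus F = T
W \leftrightarrow X = T \leftrightarrow T = T
((X \to W) \oplus (X \oplus W)) \leftrightarrow (W \leftrightarrow X) = T \leftrightarrow T = T
(W \to X) \land (((X \to W) \oplus (X \oplus W)) \leftrightarrow (W \leftrightarrow X)) = T \land T = T
W \to X = T \to T = T
W \to X = T \to T = T
(W \to X) \oplus (W \to X) = T \oplus T = F
((W \to X) \oplus (W \to X)) \to X = F \to T = T
\lnot (((W \to X) \oplus (W \to X)) \to X) = \lnot T = F
W \to X = T \to T = T
W \to (W \to X) = T \to T = T
\lnot (((W \to X) \oplus (W \to X)) \to X) \oplus (W \to (W \to X)) = F \oplus T = T
\lnot (\lnot (((W \to X) \oplus (W \to X)) \to X) \oplus (W \to (W \to X))) = \lnot T = F
((W \to X) \land (((X \to W) \oplus (X \oplus W)) \leftrightarrow (W \leftrightarrow X))) \to \lnot (\lnot (((W \to X) \oplus (W \to X)) \to X) \oplus (W \to (W \to X))) = T \to F = F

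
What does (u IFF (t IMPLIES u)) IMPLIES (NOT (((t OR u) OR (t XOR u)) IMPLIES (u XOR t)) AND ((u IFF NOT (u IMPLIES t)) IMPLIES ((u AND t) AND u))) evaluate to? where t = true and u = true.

Substituting t=true, u=true:
t IMPLIES u = true IMPLIES true = true
u IFF (t IMPLIES u) = true IFF true = true
t OR u = true OR true = true
t XOR u = true XOR true = false
(t OR u) OR (t XOR u) = true OR false = true
u XOR t = true XOR true = false
((t OR u) OR (t XOR u)) IMPLIES (u XOR t) = true IMPLIES false = false
NOT (((t OR u) OR (t XOR u)) IMPLIES (u XOR t)) = NOT false = true
u IMPLIES t = true IMPLIES true = true
NOT (u IMPLIES t) = NOT true = false
u IFF NOT (u IMPLIES t) = true IFF false = false
u AND t = true AND true = true
(u AND t) AND u = true AND true = true
(u IFF NOT (u IMPLIES t)) IMPLIES ((u AND t) AND u) = false IMPLIES true = true
NOT (((t OR u) OR (t XOR u)) IMPLIES (u XOR t)) AND ((u IFF NOT (u IMPLIES t)) IMPLIES ((u AND t) AND u)) = true AND true = true
(u IFF (t IMPLIES u)) IMPLIES (NOT (((t OR u) OR (t XOR u)) IMPLIES (u XOR t)) AND ((u IFF NOT (u IMPLIES t)) IMPLIES ((u AND t) AND u))) = true IMPLIES true = true

true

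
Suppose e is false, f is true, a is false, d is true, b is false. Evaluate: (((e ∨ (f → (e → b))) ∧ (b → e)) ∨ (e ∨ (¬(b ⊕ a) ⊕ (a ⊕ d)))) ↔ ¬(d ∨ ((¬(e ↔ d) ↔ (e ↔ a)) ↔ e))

F

e → b = F → F = T
f → (e → b) = T → T = T
e ∨ (f → (e → b)) = F ∨ T = T
b → e = F → F = T
(e ∨ (f → (e → b))) ∧ (b → e) = T ∧ T = T
b ⊕ a = F ⊕ F = F
¬(b ⊕ a) = ¬F = T
a ⊕ d = F ⊕ T = T
¬(b ⊕ a) ⊕ (a ⊕ d) = T ⊕ T = F
e ∨ (¬(b ⊕ a) ⊕ (a ⊕ d)) = F ∨ F = F
((e ∨ (f → (e → b))) ∧ (b → e)) ∨ (e ∨ (¬(b ⊕ a) ⊕ (a ⊕ d))) = T ∨ F = T
e ↔ d = F ↔ T = F
¬(e ↔ d) = ¬F = T
e ↔ a = F ↔ F = T
¬(e ↔ d) ↔ (e ↔ a) = T ↔ T = T
(¬(e ↔ d) ↔ (e ↔ a)) ↔ e = T ↔ F = F
d ∨ ((¬(e ↔ d) ↔ (e ↔ a)) ↔ e) = T ∨ F = T
¬(d ∨ ((¬(e ↔ d) ↔ (e ↔ a)) ↔ e)) = ¬T = F
(((e ∨ (f → (e → b))) ∧ (b → e)) ∨ (e ∨ (¬(b ⊕ a) ⊕ (a ⊕ d)))) ↔ ¬(d ∨ ((¬(e ↔ d) ↔ (e ↔ a)) ↔ e)) = T ↔ F = F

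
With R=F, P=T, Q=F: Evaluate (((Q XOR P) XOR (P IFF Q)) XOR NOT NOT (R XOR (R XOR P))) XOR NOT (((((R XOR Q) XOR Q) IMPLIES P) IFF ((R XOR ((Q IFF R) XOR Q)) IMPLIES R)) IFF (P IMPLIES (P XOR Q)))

Substituting R=F, P=T, Q=F:
Q XOR P = F XOR T = T
P IFF Q = T IFF F = F
(Q XOR P) XOR (P IFF Q) = T XOR F = T
R XOR P = F XOR T = T
R XOR (R XOR P) = F XOR T = T
NOT (R XOR (R XOR P)) = NOT T = F
NOT NOT (R XOR (R XOR P)) = NOT F = T
((Q XOR P) XOR (P IFF Q)) XOR NOT NOT (R XOR (R XOR P)) = T XOR T = F
R XOR Q = F XOR F = F
(R XOR Q) XOR Q = F XOR F = F
((R XOR Q) XOR Q) IMPLIES P = F IMPLIES T = T
Q IFF R = F IFF F = T
(Q IFF R) XOR Q = T XOR F = T
R XOR ((Q IFF R) XOR Q) = F XOR T = T
(R XOR ((Q IFF R) XOR Q)) IMPLIES R = T IMPLIES F = F
(((R XOR Q) XOR Q) IMPLIES P) IFF ((R XOR ((Q IFF R) XOR Q)) IMPLIES R) = T IFF F = F
P XOR Q = T XOR F = T
P IMPLIES (P XOR Q) = T IMPLIES T = T
((((R XOR Q) XOR Q) IMPLIES P) IFF ((R XOR ((Q IFF R) XOR Q)) IMPLIES R)) IFF (P IMPLIES (P XOR Q)) = F IFF T = F
NOT (((((R XOR Q) XOR Q) IMPLIES P) IFF ((R XOR ((Q IFF R) XOR Q)) IMPLIES R)) IFF (P IMPLIES (P XOR Q))) = NOT F = T
(((Q XOR P) XOR (P IFF Q)) XOR NOT NOT (R XOR (R XOR P))) XOR NOT (((((R XOR Q) XOR Q) IMPLIES P) IFF ((R XOR ((Q IFF R) XOR Q)) IMPLIES R)) IFF (P IMPLIES (P XOR Q))) = F XOR T = T

T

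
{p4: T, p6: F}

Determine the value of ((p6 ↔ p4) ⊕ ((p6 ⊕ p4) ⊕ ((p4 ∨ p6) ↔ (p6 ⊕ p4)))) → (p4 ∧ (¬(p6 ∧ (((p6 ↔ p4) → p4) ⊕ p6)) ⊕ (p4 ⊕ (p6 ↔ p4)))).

Substituting p4=T, p6=F:
p6 ↔ p4 = F ↔ T = F
p6 ⊕ p4 = F ⊕ T = T
p4 ∨ p6 = T ∨ F = T
p6 ⊕ p4 = F ⊕ T = T
(p4 ∨ p6) ↔ (p6 ⊕ p4) = T ↔ T = T
(p6 ⊕ p4) ⊕ ((p4 ∨ p6) ↔ (p6 ⊕ p4)) = T ⊕ T = F
(p6 ↔ p4) ⊕ ((p6 ⊕ p4) ⊕ ((p4 ∨ p6) ↔ (p6 ⊕ p4))) = F ⊕ F = F
p6 ↔ p4 = F ↔ T = F
(p6 ↔ p4) → p4 = F → T = T
((p6 ↔ p4) → p4) ⊕ p6 = T ⊕ F = T
p6 ∧ (((p6 ↔ p4) → p4) ⊕ p6) = F ∧ T = F
¬(p6 ∧ (((p6 ↔ p4) → p4) ⊕ p6)) = ¬F = T
p6 ↔ p4 = F ↔ T = F
p4 ⊕ (p6 ↔ p4) = T ⊕ F = T
¬(p6 ∧ (((p6 ↔ p4) → p4) ⊕ p6)) ⊕ (p4 ⊕ (p6 ↔ p4)) = T ⊕ T = F
p4 ∧ (¬(p6 ∧ (((p6 ↔ p4) → p4) ⊕ p6)) ⊕ (p4 ⊕ (p6 ↔ p4))) = T ∧ F = F
((p6 ↔ p4) ⊕ ((p6 ⊕ p4) ⊕ ((p4 ∨ p6) ↔ (p6 ⊕ p4)))) → (p4 ∧ (¬(p6 ∧ (((p6 ↔ p4) → p4) ⊕ p6)) ⊕ (p4 ⊕ (p6 ↔ p4)))) = F → F = T

T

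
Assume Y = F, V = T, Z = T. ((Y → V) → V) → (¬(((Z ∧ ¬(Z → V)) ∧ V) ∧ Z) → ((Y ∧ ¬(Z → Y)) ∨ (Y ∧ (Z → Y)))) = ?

Substituting Y=F, V=T, Z=T:
Y → V = F → T = T
(Y → V) → V = T → T = T
Z → V = T → T = T
¬(Z → V) = ¬T = F
Z ∧ ¬(Z → V) = T ∧ F = F
(Z ∧ ¬(Z → V)) ∧ V = F ∧ T = F
((Z ∧ ¬(Z → V)) ∧ V) ∧ Z = F ∧ T = F
¬(((Z ∧ ¬(Z → V)) ∧ V) ∧ Z) = ¬F = T
Z → Y = T → F = F
¬(Z → Y) = ¬F = T
Y ∧ ¬(Z → Y) = F ∧ T = F
Z → Y = T → F = F
Y ∧ (Z → Y) = F ∧ F = F
(Y ∧ ¬(Z → Y)) ∨ (Y ∧ (Z → Y)) = F ∨ F = F
¬(((Z ∧ ¬(Z → V)) ∧ V) ∧ Z) → ((Y ∧ ¬(Z → Y)) ∨ (Y ∧ (Z → Y))) = T → F = F
((Y → V) → V) → (¬(((Z ∧ ¬(Z → V)) ∧ V) ∧ Z) → ((Y ∧ ¬(Z → Y)) ∨ (Y ∧ (Z → Y)))) = T → F = F

F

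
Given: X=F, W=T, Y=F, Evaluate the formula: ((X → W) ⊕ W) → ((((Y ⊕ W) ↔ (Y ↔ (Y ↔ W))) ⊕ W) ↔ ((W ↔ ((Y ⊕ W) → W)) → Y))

X → W = F → T = T
(X → W) ⊕ W = T ⊕ T = F
Y ⊕ W = F ⊕ T = T
Y ↔ W = F ↔ T = F
Y ↔ (Y ↔ W) = F ↔ F = T
(Y ⊕ W) ↔ (Y ↔ (Y ↔ W)) = T ↔ T = T
((Y ⊕ W) ↔ (Y ↔ (Y ↔ W))) ⊕ W = T ⊕ T = F
Y ⊕ W = F ⊕ T = T
(Y ⊕ W) → W = T → T = T
W ↔ ((Y ⊕ W) → W) = T ↔ T = T
(W ↔ ((Y ⊕ W) → W)) → Y = T → F = F
(((Y ⊕ W) ↔ (Y ↔ (Y ↔ W))) ⊕ W) ↔ ((W ↔ ((Y ⊕ W) → W)) → Y) = F ↔ F = T
((X → W) ⊕ W) → ((((Y ⊕ W) ↔ (Y ↔ (Y ↔ W))) ⊕ W) ↔ ((W ↔ ((Y ⊕ W) → W)) → Y)) = F → T = T

T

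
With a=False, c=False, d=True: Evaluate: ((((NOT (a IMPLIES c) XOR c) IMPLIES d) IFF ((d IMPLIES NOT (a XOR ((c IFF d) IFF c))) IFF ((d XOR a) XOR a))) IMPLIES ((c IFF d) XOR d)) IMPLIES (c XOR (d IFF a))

False

a IMPLIES c = False IMPLIES False = True
NOT (a IMPLIES c) = NOT True = False
NOT (a IMPLIES c) XOR c = False XOR False = False
(NOT (a IMPLIES c) XOR c) IMPLIES d = False IMPLIES True = True
c IFF d = False IFF True = False
(c IFF d) IFF c = False IFF False = True
a XOR ((c IFF d) IFF c) = False XOR True = True
NOT (a XOR ((c IFF d) IFF c)) = NOT True = False
d IMPLIES NOT (a XOR ((c IFF d) IFF c)) = True IMPLIES False = False
d XOR a = True XOR False = True
(d XOR a) XOR a = True XOR False = True
(d IMPLIES NOT (a XOR ((c IFF d) IFF c))) IFF ((d XOR a) XOR a) = False IFF True = False
((NOT (a IMPLIES c) XOR c) IMPLIES d) IFF ((d IMPLIES NOT (a XOR ((c IFF d) IFF c))) IFF ((d XOR a) XOR a)) = True IFF False = False
c IFF d = False IFF True = False
(c IFF d) XOR d = False XOR True = True
(((NOT (a IMPLIES c) XOR c) IMPLIES d) IFF ((d IMPLIES NOT (a XOR ((c IFF d) IFF c))) IFF ((d XOR a) XOR a))) IMPLIES ((c IFF d) XOR d) = False IMPLIES True = True
d IFF a = True IFF False = False
c XOR (d IFF a) = False XOR False = False
((((NOT (a IMPLIES c) XOR c) IMPLIES d) IFF ((d IMPLIES NOT (a XOR ((c IFF d) IFF c))) IFF ((d XOR a) XOR a))) IMPLIES ((c IFF d) XOR d)) IMPLIES (c XOR (d IFF a)) = True IMPLIES False = False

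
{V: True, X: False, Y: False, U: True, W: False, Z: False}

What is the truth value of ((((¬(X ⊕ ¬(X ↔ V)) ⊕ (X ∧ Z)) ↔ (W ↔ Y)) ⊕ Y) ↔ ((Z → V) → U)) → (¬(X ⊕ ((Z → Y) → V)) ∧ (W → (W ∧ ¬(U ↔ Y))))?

True

X ↔ V = False ↔ True = False
¬(X ↔ V) = ¬False = True
X ⊕ ¬(X ↔ V) = False ⊕ True = True
¬(X ⊕ ¬(X ↔ V)) = ¬True = False
X ∧ Z = False ∧ False = False
¬(X ⊕ ¬(X ↔ V)) ⊕ (X ∧ Z) = False ⊕ False = False
W ↔ Y = False ↔ False = True
(¬(X ⊕ ¬(X ↔ V)) ⊕ (X ∧ Z)) ↔ (W ↔ Y) = False ↔ True = False
((¬(X ⊕ ¬(X ↔ V)) ⊕ (X ∧ Z)) ↔ (W ↔ Y)) ⊕ Y = False ⊕ False = False
Z → V = False → True = True
(Z → V) → U = True → True = True
(((¬(X ⊕ ¬(X ↔ V)) ⊕ (X ∧ Z)) ↔ (W ↔ Y)) ⊕ Y) ↔ ((Z → V) → U) = False ↔ True = False
Z → Y = False → False = True
(Z → Y) → V = True → True = True
X ⊕ ((Z → Y) → V) = False ⊕ True = True
¬(X ⊕ ((Z → Y) → V)) = ¬True = False
U ↔ Y = True ↔ False = False
¬(U ↔ Y) = ¬False = True
W ∧ ¬(U ↔ Y) = False ∧ True = False
W → (W ∧ ¬(U ↔ Y)) = False → False = True
¬(X ⊕ ((Z → Y) → V)) ∧ (W → (W ∧ ¬(U ↔ Y))) = False ∧ True = False
((((¬(X ⊕ ¬(X ↔ V)) ⊕ (X ∧ Z)) ↔ (W ↔ Y)) ⊕ Y) ↔ ((Z → V) → U)) → (¬(X ⊕ ((Z → Y) → V)) ∧ (W → (W ∧ ¬(U ↔ Y)))) = False → False = True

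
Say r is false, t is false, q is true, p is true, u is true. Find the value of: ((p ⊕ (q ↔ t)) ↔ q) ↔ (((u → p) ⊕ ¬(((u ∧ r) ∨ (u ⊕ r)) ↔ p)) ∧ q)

T

q ↔ t = T ↔ F = F
p ⊕ (q ↔ t) = T ⊕ F = T
(p ⊕ (q ↔ t)) ↔ q = T ↔ T = T
u → p = T → T = T
u ∧ r = T ∧ F = F
u ⊕ r = T ⊕ F = T
(u ∧ r) ∨ (u ⊕ r) = F ∨ T = T
((u ∧ r) ∨ (u ⊕ r)) ↔ p = T ↔ T = T
¬(((u ∧ r) ∨ (u ⊕ r)) ↔ p) = ¬T = F
(u → p) ⊕ ¬(((u ∧ r) ∨ (u ⊕ r)) ↔ p) = T ⊕ F = T
((u → p) ⊕ ¬(((u ∧ r) ∨ (u ⊕ r)) ↔ p)) ∧ q = T ∧ T = T
((p ⊕ (q ↔ t)) ↔ q) ↔ (((u → p) ⊕ ¬(((u ∧ r) ∨ (u ⊕ r)) ↔ p)) ∧ q) = T ↔ T = T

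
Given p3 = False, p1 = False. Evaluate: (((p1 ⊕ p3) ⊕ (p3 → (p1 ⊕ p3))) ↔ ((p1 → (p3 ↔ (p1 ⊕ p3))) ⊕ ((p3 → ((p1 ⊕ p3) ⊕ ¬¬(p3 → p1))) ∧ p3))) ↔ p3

Substituting p3=False, p1=False:
p1 ⊕ p3 = False ⊕ False = False
p1 ⊕ p3 = False ⊕ False = False
p3 → (p1 ⊕ p3) = False → False = True
(p1 ⊕ p3) ⊕ (p3 → (p1 ⊕ p3)) = False ⊕ True = True
p1 ⊕ p3 = False ⊕ False = False
p3 ↔ (p1 ⊕ p3) = False ↔ False = True
p1 → (p3 ↔ (p1 ⊕ p3)) = False → True = True
p1 ⊕ p3 = False ⊕ False = False
p3 → p1 = False → False = True
¬(p3 → p1) = ¬True = False
¬¬(p3 → p1) = ¬False = True
(p1 ⊕ p3) ⊕ ¬¬(p3 → p1) = False ⊕ True = True
p3 → ((p1 ⊕ p3) ⊕ ¬¬(p3 → p1)) = False → True = True
(p3 → ((p1 ⊕ p3) ⊕ ¬¬(p3 → p1))) ∧ p3 = True ∧ False = False
(p1 → (p3 ↔ (p1 ⊕ p3))) ⊕ ((p3 → ((p1 ⊕ p3) ⊕ ¬¬(p3 → p1))) ∧ p3) = True ⊕ False = True
((p1 ⊕ p3) ⊕ (p3 → (p1 ⊕ p3))) ↔ ((p1 → (p3 ↔ (p1 ⊕ p3))) ⊕ ((p3 → ((p1 ⊕ p3) ⊕ ¬¬(p3 → p1))) ∧ p3)) = True ↔ True = True
(((p1 ⊕ p3) ⊕ (p3 → (p1 ⊕ p3))) ↔ ((p1 → (p3 ↔ (p1 ⊕ p3))) ⊕ ((p3 → ((p1 ⊕ p3) ⊕ ¬¬(p3 → p1))) ∧ p3))) ↔ p3 = True ↔ False = False

False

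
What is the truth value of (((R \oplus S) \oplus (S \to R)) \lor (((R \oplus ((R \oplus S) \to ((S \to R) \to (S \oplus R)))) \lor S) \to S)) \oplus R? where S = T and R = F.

T

R \oplus S = F \oplus T = T
S \to R = T \to F = F
(R \oplus S) \oplus (S \to R) = T \oplus F = T
R \oplus S = F \oplus T = T
S \to R = T \to F = F
S \oplus R = T \oplus F = T
(S \to R) \to (S \oplus R) = F \to T = T
(R \oplus S) \to ((S \to R) \to (S \oplus R)) = T \to T = T
R \oplus ((R \oplus S) \to ((S \to R) \to (S \oplus R))) = F \oplus T = T
(R \oplus ((R \oplus S) \to ((S \to R) \to (S \oplus R)))) \lor S = T \lor T = T
((R \oplus ((R \oplus S) \to ((S \to R) \to (S \oplus R)))) \lor S) \to S = T \to T = T
((R \oplus S) \oplus (S \to R)) \lor (((R \oplus ((R \oplus S) \to ((S \to R) \to (S \oplus R)))) \lor S) \to S) = T \lor T = T
(((R \oplus S) \oplus (S \to R)) \lor (((R \oplus ((R \oplus S) \to ((S \to R) \to (S \oplus R)))) \lor S) \to S)) \oplus R = T \oplus F = T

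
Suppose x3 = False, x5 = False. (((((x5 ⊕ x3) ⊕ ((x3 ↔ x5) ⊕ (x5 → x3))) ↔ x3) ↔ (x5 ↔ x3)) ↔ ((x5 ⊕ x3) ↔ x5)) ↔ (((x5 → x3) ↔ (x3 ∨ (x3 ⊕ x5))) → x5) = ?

Substituting x3=False, x5=False:
x5 ⊕ x3 = False ⊕ False = False
x3 ↔ x5 = False ↔ False = True
x5 → x3 = False → False = True
(x3 ↔ x5) ⊕ (x5 → x3) = True ⊕ True = False
(x5 ⊕ x3) ⊕ ((x3 ↔ x5) ⊕ (x5 → x3)) = False ⊕ False = False
((x5 ⊕ x3) ⊕ ((x3 ↔ x5) ⊕ (x5 → x3))) ↔ x3 = False ↔ False = True
x5 ↔ x3 = False ↔ False = True
(((x5 ⊕ x3) ⊕ ((x3 ↔ x5) ⊕ (x5 → x3))) ↔ x3) ↔ (x5 ↔ x3) = True ↔ True = True
x5 ⊕ x3 = False ⊕ False = False
(x5 ⊕ x3) ↔ x5 = False ↔ False = True
((((x5 ⊕ x3) ⊕ ((x3 ↔ x5) ⊕ (x5 → x3))) ↔ x3) ↔ (x5 ↔ x3)) ↔ ((x5 ⊕ x3) ↔ x5) = True ↔ True = True
x5 → x3 = False → False = True
x3 ⊕ x5 = False ⊕ False = False
x3 ∨ (x3 ⊕ x5) = False ∨ False = False
(x5 → x3) ↔ (x3 ∨ (x3 ⊕ x5)) = True ↔ False = False
((x5 → x3) ↔ (x3 ∨ (x3 ⊕ x5))) → x5 = False → False = True
(((((x5 ⊕ x3) ⊕ ((x3 ↔ x5) ⊕ (x5 → x3))) ↔ x3) ↔ (x5 ↔ x3)) ↔ ((x5 ⊕ x3) ↔ x5)) ↔ (((x5 → x3) ↔ (x3 ∨ (x3 ⊕ x5))) → x5) = True ↔ True = True

True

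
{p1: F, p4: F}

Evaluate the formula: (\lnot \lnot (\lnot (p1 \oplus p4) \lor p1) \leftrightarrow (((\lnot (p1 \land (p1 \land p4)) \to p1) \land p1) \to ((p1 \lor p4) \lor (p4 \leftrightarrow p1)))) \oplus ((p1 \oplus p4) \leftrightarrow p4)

F

Substituting p1=F, p4=F:
p1 \oplus p4 = F \oplus F = F
\lnot (p1 \oplus p4) = \lnot F = T
\lnot (p1 \oplus p4) \lor p1 = T \lor F = T
\lnot (\lnot (p1 \oplus p4) \lor p1) = \lnot T = F
\lnot \lnot (\lnot (p1 \oplus p4) \lor p1) = \lnot F = T
p1 \land p4 = F \land F = F
p1 \land (p1 \land p4) = F \land F = F
\lnot (p1 \land (p1 \land p4)) = \lnot F = T
\lnot (p1 \land (p1 \land p4)) \to p1 = T \to F = F
(\lnot (p1 \land (p1 \land p4)) \to p1) \land p1 = F \land F = F
p1 \lor p4 = F \lor F = F
p4 \leftrightarrow p1 = F \leftrightarrow F = T
(p1 \lor p4) \lor (p4 \leftrightarrow p1) = F \lor T = T
((\lnot (p1 \land (p1 \land p4)) \to p1) \land p1) \to ((p1 \lor p4) \lor (p4 \leftrightarrow p1)) = F \to T = T
\lnot \lnot (\lnot (p1 \oplus p4) \lor p1) \leftrightarrow (((\lnot (p1 \land (p1 \land p4)) \to p1) \land p1) \to ((p1 \lor p4) \lor (p4 \leftrightarrow p1))) = T \leftrightarrow T = T
p1 \oplus p4 = F \oplus F = F
(p1 \oplus p4) \leftrightarrow p4 = F \leftrightarrow F = T
(\lnot \lnot (\lnot (p1 \oplus p4) \lor p1) \leftrightarrow (((\lnot (p1 \land (p1 \land p4)) \to p1) \land p1) \to ((p1 \lor p4) \lor (p4 \leftrightarrow p1)))) \oplus ((p1 \oplus p4) \leftrightarrow p4) = T \oplus T = F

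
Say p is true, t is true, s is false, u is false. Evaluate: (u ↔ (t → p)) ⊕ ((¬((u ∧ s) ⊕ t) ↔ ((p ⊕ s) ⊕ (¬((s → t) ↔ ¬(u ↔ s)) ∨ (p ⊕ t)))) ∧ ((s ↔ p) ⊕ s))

False

Substituting p=True, t=True, s=False, u=False:
t → p = True → True = True
u ↔ (t → p) = False ↔ True = False
u ∧ s = False ∧ False = False
(u ∧ s) ⊕ t = False ⊕ True = True
¬((u ∧ s) ⊕ t) = ¬True = False
p ⊕ s = True ⊕ False = True
s → t = False → True = True
u ↔ s = False ↔ False = True
¬(u ↔ s) = ¬True = False
(s → t) ↔ ¬(u ↔ s) = True ↔ False = False
¬((s → t) ↔ ¬(u ↔ s)) = ¬False = True
p ⊕ t = True ⊕ True = False
¬((s → t) ↔ ¬(u ↔ s)) ∨ (p ⊕ t) = True ∨ False = True
(p ⊕ s) ⊕ (¬((s → t) ↔ ¬(u ↔ s)) ∨ (p ⊕ t)) = True ⊕ True = False
¬((u ∧ s) ⊕ t) ↔ ((p ⊕ s) ⊕ (¬((s → t) ↔ ¬(u ↔ s)) ∨ (p ⊕ t))) = False ↔ False = True
s ↔ p = False ↔ True = False
(s ↔ p) ⊕ s = False ⊕ False = False
(¬((u ∧ s) ⊕ t) ↔ ((p ⊕ s) ⊕ (¬((s → t) ↔ ¬(u ↔ s)) ∨ (p ⊕ t)))) ∧ ((s ↔ p) ⊕ s) = True ∧ False = False
(u ↔ (t → p)) ⊕ ((¬((u ∧ s) ⊕ t) ↔ ((p ⊕ s) ⊕ (¬((s → t) ↔ ¬(u ↔ s)) ∨ (p ⊕ t)))) ∧ ((s ↔ p) ⊕ s)) = False ⊕ False = False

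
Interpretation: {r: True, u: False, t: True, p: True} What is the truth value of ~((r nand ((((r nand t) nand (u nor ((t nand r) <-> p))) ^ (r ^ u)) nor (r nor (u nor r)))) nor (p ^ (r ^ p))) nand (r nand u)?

Substituting r=True, u=False, t=True, p=True:
r nand t = True nand True = False
t nand r = True nand True = False
(t nand r) <-> p = False <-> True = False
u nor ((t nand r) <-> p) = False nor False = True
(r nand t) nand (u nor ((t nand r) <-> p)) = False nand True = True
r ^ u = True ^ False = True
((r nand t) nand (u nor ((t nand r) <-> p))) ^ (r ^ u) = True ^ True = False
u nor r = False nor True = False
r nor (u nor r) = True nor False = False
(((r nand t) nand (u nor ((t nand r) <-> p))) ^ (r ^ u)) nor (r nor (u nor r)) = False nor False = True
r nand ((((r nand t) nand (u nor ((t nand r) <-> p))) ^ (r ^ u)) nor (r nor (u nor r))) = True nand True = False
r ^ p = True ^ True = False
p ^ (r ^ p) = True ^ False = True
(r nand ((((r nand t) nand (u nor ((t nand r) <-> p))) ^ (r ^ u)) nor (r nor (u nor r)))) nor (p ^ (r ^ p)) = False nor True = False
~((r nand ((((r nand t) nand (u nor ((t nand r) <-> p))) ^ (r ^ u)) nor (r nor (u nor r)))) nor (p ^ (r ^ p))) = ~False = True
r nand u = True nand False = True
~((r nand ((((r nand t) nand (u nor ((t nand r) <-> p))) ^ (r ^ u)) nor (r nor (u nor r)))) nor (p ^ (r ^ p))) nand (r nand u) = True nand True = False

False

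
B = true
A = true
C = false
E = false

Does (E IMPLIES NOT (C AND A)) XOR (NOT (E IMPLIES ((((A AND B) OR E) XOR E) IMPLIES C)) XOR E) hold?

C AND A = false AND true = false
NOT (C AND A) = NOT false = true
E IMPLIES NOT (C AND A) = false IMPLIES true = true
A AND B = true AND true = true
(A AND B) OR E = true OR false = true
((A AND B) OR E) XOR E = true XOR false = true
(((A AND B) OR E) XOR E) IMPLIES C = true IMPLIES false = false
E IMPLIES ((((A AND B) OR E) XOR E) IMPLIES C) = false IMPLIES false = true
NOT (E IMPLIES ((((A AND B) OR E) XOR E) IMPLIES C)) = NOT true = false
NOT (E IMPLIES ((((A AND B) OR E) XOR E) IMPLIES C)) XOR E = false XOR false = false
(E IMPLIES NOT (C AND A)) XOR (NOT (E IMPLIES ((((A AND B) OR E) XOR E) IMPLIES C)) XOR E) = true XOR false = true

true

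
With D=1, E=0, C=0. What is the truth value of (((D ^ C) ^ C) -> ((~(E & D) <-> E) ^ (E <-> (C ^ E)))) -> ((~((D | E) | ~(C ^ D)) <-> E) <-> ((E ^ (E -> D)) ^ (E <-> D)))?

D ^ C = 1 ^ 0 = 1
(D ^ C) ^ C = 1 ^ 0 = 1
E & D = 0 & 1 = 0
~(E & D) = ~0 = 1
~(E & D) <-> E = 1 <-> 0 = 0
C ^ E = 0 ^ 0 = 0
E <-> (C ^ E) = 0 <-> 0 = 1
(~(E & D) <-> E) ^ (E <-> (C ^ E)) = 0 ^ 1 = 1
((D ^ C) ^ C) -> ((~(E & D) <-> E) ^ (E <-> (C ^ E))) = 1 -> 1 = 1
D | E = 1 | 0 = 1
C ^ D = 0 ^ 1 = 1
~(C ^ D) = ~1 = 0
(D | E) | ~(C ^ D) = 1 | 0 = 1
~((D | E) | ~(C ^ D)) = ~1 = 0
~((D | E) | ~(C ^ D)) <-> E = 0 <-> 0 = 1
E -> D = 0 -> 1 = 1
E ^ (E -> D) = 0 ^ 1 = 1
E <-> D = 0 <-> 1 = 0
(E ^ (E -> D)) ^ (E <-> D) = 1 ^ 0 = 1
(~((D | E) | ~(C ^ D)) <-> E) <-> ((E ^ (E -> D)) ^ (E <-> D)) = 1 <-> 1 = 1
(((D ^ C) ^ C) -> ((~(E & D) <-> E) ^ (E <-> (C ^ E)))) -> ((~((D | E) | ~(C ^ D)) <-> E) <-> ((E ^ (E -> D)) ^ (E <-> D))) = 1 -> 1 = 1

1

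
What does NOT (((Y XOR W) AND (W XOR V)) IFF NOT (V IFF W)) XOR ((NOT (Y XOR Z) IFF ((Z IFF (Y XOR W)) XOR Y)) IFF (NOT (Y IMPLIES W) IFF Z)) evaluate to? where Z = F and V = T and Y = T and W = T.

Y XOR W = T XOR T = F
W XOR V = T XOR T = F
(Y XOR W) AND (W XOR V) = F AND F = F
V IFF W = T IFF T = T
NOT (V IFF W) = NOT T = F
((Y XOR W) AND (W XOR V)) IFF NOT (V IFF W) = F IFF F = T
NOT (((Y XOR W) AND (W XOR V)) IFF NOT (V IFF W)) = NOT T = F
Y XOR Z = T XOR F = T
NOT (Y XOR Z) = NOT T = F
Y XOR W = T XOR T = F
Z IFF (Y XOR W) = F IFF F = T
(Z IFF (Y XOR W)) XOR Y = T XOR T = F
NOT (Y XOR Z) IFF ((Z IFF (Y XOR W)) XOR Y) = F IFF F = T
Y IMPLIES W = T IMPLIES T = T
NOT (Y IMPLIES W) = NOT T = F
NOT (Y IMPLIES W) IFF Z = F IFF F = T
(NOT (Y XOR Z) IFF ((Z IFF (Y XOR W)) XOR Y)) IFF (NOT (Y IMPLIES W) IFF Z) = T IFF T = T
NOT (((Y XOR W) AND (W XOR V)) IFF NOT (V IFF W)) XOR ((NOT (Y XOR Z) IFF ((Z IFF (Y XOR W)) XOR Y)) IFF (NOT (Y IMPLIES W) IFF Z)) = F XOR T = T

T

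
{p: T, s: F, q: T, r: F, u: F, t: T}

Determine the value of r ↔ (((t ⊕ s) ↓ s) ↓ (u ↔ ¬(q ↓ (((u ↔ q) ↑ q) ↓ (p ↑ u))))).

F

t ⊕ s = T ⊕ F = T
(t ⊕ s) ↓ s = T ↓ F = F
u ↔ q = F ↔ T = F
(u ↔ q) ↑ q = F ↑ T = T
p ↑ u = T ↑ F = T
((u ↔ q) ↑ q) ↓ (p ↑ u) = T ↓ T = F
q ↓ (((u ↔ q) ↑ q) ↓ (p ↑ u)) = T ↓ F = F
¬(q ↓ (((u ↔ q) ↑ q) ↓ (p ↑ u))) = ¬F = T
u ↔ ¬(q ↓ (((u ↔ q) ↑ q) ↓ (p ↑ u))) = F ↔ T = F
((t ⊕ s) ↓ s) ↓ (u ↔ ¬(q ↓ (((u ↔ q) ↑ q) ↓ (p ↑ u)))) = F ↓ F = T
r ↔ (((t ⊕ s) ↓ s) ↓ (u ↔ ¬(q ↓ (((u ↔ q) ↑ q) ↓ (p ↑ u))))) = F ↔ T = F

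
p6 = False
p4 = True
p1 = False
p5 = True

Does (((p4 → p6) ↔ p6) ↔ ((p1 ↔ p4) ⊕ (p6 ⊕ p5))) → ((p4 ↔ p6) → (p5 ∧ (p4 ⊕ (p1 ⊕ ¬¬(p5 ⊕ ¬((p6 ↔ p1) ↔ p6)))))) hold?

p4 → p6 = True → False = False
(p4 → p6) ↔ p6 = False ↔ False = True
p1 ↔ p4 = False ↔ True = False
p6 ⊕ p5 = False ⊕ True = True
(p1 ↔ p4) ⊕ (p6 ⊕ p5) = False ⊕ True = True
((p4 → p6) ↔ p6) ↔ ((p1 ↔ p4) ⊕ (p6 ⊕ p5)) = True ↔ True = True
p4 ↔ p6 = True ↔ False = False
p6 ↔ p1 = False ↔ False = True
(p6 ↔ p1) ↔ p6 = True ↔ False = False
¬((p6 ↔ p1) ↔ p6) = ¬False = True
p5 ⊕ ¬((p6 ↔ p1) ↔ p6) = True ⊕ True = False
¬(p5 ⊕ ¬((p6 ↔ p1) ↔ p6)) = ¬False = True
¬¬(p5 ⊕ ¬((p6 ↔ p1) ↔ p6)) = ¬True = False
p1 ⊕ ¬¬(p5 ⊕ ¬((p6 ↔ p1) ↔ p6)) = False ⊕ False = False
p4 ⊕ (p1 ⊕ ¬¬(p5 ⊕ ¬((p6 ↔ p1) ↔ p6))) = True ⊕ False = True
p5 ∧ (p4 ⊕ (p1 ⊕ ¬¬(p5 ⊕ ¬((p6 ↔ p1) ↔ p6)))) = True ∧ True = True
(p4 ↔ p6) → (p5 ∧ (p4 ⊕ (p1 ⊕ ¬¬(p5 ⊕ ¬((p6 ↔ p1) ↔ p6))))) = False → True = True
(((p4 → p6) ↔ p6) ↔ ((p1 ↔ p4) ⊕ (p6 ⊕ p5))) → ((p4 ↔ p6) → (p5 ∧ (p4 ⊕ (p1 ⊕ ¬¬(p5 ⊕ ¬((p6 ↔ p1) ↔ p6)))))) = True → True = True

True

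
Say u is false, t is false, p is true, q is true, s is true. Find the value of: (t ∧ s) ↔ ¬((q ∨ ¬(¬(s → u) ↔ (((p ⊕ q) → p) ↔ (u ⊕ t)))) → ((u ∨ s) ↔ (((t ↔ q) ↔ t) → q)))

Substituting u=F, t=F, p=T, q=T, s=T:
t ∧ s = F ∧ T = F
s → u = T → F = F
¬(s → u) = ¬F = T
p ⊕ q = T ⊕ T = F
(p ⊕ q) → p = F → T = T
u ⊕ t = F ⊕ F = F
((p ⊕ q) → p) ↔ (u ⊕ t) = T ↔ F = F
¬(s → u) ↔ (((p ⊕ q) → p) ↔ (u ⊕ t)) = T ↔ F = F
¬(¬(s → u) ↔ (((p ⊕ q) → p) ↔ (u ⊕ t))) = ¬F = T
q ∨ ¬(¬(s → u) ↔ (((p ⊕ q) → p) ↔ (u ⊕ t))) = T ∨ T = T
u ∨ s = F ∨ T = T
t ↔ q = F ↔ T = F
(t ↔ q) ↔ t = F ↔ F = T
((t ↔ q) ↔ t) → q = T → T = T
(u ∨ s) ↔ (((t ↔ q) ↔ t) → q) = T ↔ T = T
(q ∨ ¬(¬(s → u) ↔ (((p ⊕ q) → p) ↔ (u ⊕ t)))) → ((u ∨ s) ↔ (((t ↔ q) ↔ t) → q)) = T → T = T
¬((q ∨ ¬(¬(s → u) ↔ (((p ⊕ q) → p) ↔ (u ⊕ t)))) → ((u ∨ s) ↔ (((t ↔ q) ↔ t) → q))) = ¬T = F
(t ∧ s) ↔ ¬((q ∨ ¬(¬(s → u) ↔ (((p ⊕ q) → p) ↔ (u ⊕ t)))) → ((u ∨ s) ↔ (((t ↔ q) ↔ t) → q))) = F ↔ F = T

T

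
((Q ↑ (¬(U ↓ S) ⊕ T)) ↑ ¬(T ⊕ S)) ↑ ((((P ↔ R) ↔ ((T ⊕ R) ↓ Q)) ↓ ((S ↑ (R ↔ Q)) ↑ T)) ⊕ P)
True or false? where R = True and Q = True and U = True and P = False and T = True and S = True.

U ↓ S = True ↓ True = False
¬(U ↓ S) = ¬False = True
¬(U ↓ S) ⊕ T = True ⊕ True = False
Q ↑ (¬(U ↓ S) ⊕ T) = True ↑ False = True
T ⊕ S = True ⊕ True = False
¬(T ⊕ S) = ¬False = True
(Q ↑ (¬(U ↓ S) ⊕ T)) ↑ ¬(T ⊕ S) = True ↑ True = False
P ↔ R = False ↔ True = False
T ⊕ R = True ⊕ True = False
(T ⊕ R) ↓ Q = False ↓ True = False
(P ↔ R) ↔ ((T ⊕ R) ↓ Q) = False ↔ False = True
R ↔ Q = True ↔ True = True
S ↑ (R ↔ Q) = True ↑ True = False
(S ↑ (R ↔ Q)) ↑ T = False ↑ True = True
((P ↔ R) ↔ ((T ⊕ R) ↓ Q)) ↓ ((S ↑ (R ↔ Q)) ↑ T) = True ↓ True = False
(((P ↔ R) ↔ ((T ⊕ R) ↓ Q)) ↓ ((S ↑ (R ↔ Q)) ↑ T)) ⊕ P = False ⊕ False = False
((Q ↑ (¬(U ↓ S) ⊕ T)) ↑ ¬(T ⊕ S)) ↑ ((((P ↔ R) ↔ ((T ⊕ R) ↓ Q)) ↓ ((S ↑ (R ↔ Q)) ↑ T)) ⊕ P) = False ↑ False = True

True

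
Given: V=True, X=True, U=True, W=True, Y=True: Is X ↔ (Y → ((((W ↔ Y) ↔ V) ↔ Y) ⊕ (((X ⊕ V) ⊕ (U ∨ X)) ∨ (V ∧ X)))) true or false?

W ↔ Y = True ↔ True = True
(W ↔ Y) ↔ V = True ↔ True = True
((W ↔ Y) ↔ V) ↔ Y = True ↔ True = True
X ⊕ V = True ⊕ True = False
U ∨ X = True ∨ True = True
(X ⊕ V) ⊕ (U ∨ X) = False ⊕ True = True
V ∧ X = True ∧ True = True
((X ⊕ V) ⊕ (U ∨ X)) ∨ (V ∧ X) = True ∨ True = True
(((W ↔ Y) ↔ V) ↔ Y) ⊕ (((X ⊕ V) ⊕ (U ∨ X)) ∨ (V ∧ X)) = True ⊕ True = False
Y → ((((W ↔ Y) ↔ V) ↔ Y) ⊕ (((X ⊕ V) ⊕ (U ∨ X)) ∨ (V ∧ X))) = True → False = False
X ↔ (Y → ((((W ↔ Y) ↔ V) ↔ Y) ⊕ (((X ⊕ V) ⊕ (U ∨ X)) ∨ (V ∧ X)))) = True ↔ False = False

False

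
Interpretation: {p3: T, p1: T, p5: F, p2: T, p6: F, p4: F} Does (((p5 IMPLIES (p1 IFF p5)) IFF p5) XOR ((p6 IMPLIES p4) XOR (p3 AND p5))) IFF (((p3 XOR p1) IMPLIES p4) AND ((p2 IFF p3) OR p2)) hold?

p1 IFF p5 = T IFF F = F
p5 IMPLIES (p1 IFF p5) = F IMPLIES F = T
(p5 IMPLIES (p1 IFF p5)) IFF p5 = T IFF F = F
p6 IMPLIES p4 = F IMPLIES F = T
p3 AND p5 = T AND F = F
(p6 IMPLIES p4) XOR (p3 AND p5) = T XOR F = T
((p5 IMPLIES (p1 IFF p5)) IFF p5) XOR ((p6 IMPLIES p4) XOR (p3 AND p5)) = F XOR T = T
p3 XOR p1 = T XOR T = F
(p3 XOR p1) IMPLIES p4 = F IMPLIES F = T
p2 IFF p3 = T IFF T = T
(p2 IFF p3) OR p2 = T OR T = T
((p3 XOR p1) IMPLIES p4) AND ((p2 IFF p3) OR p2) = T AND T = T
(((p5 IMPLIES (p1 IFF p5)) IFF p5) XOR ((p6 IMPLIES p4) XOR (p3 AND p5))) IFF (((p3 XOR p1) IMPLIES p4) AND ((p2 IFF p3) OR p2)) = T IFF T = T

T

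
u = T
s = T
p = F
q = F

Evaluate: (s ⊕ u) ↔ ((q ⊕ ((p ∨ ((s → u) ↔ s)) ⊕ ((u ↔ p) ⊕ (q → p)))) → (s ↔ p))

s ⊕ u = T ⊕ T = F
s → u = T → T = T
(s → u) ↔ s = T ↔ T = T
p ∨ ((s → u) ↔ s) = F ∨ T = T
u ↔ p = T ↔ F = F
q → p = F → F = T
(u ↔ p) ⊕ (q → p) = F ⊕ T = T
(p ∨ ((s → u) ↔ s)) ⊕ ((u ↔ p) ⊕ (q → p)) = T ⊕ T = F
q ⊕ ((p ∨ ((s → u) ↔ s)) ⊕ ((u ↔ p) ⊕ (q → p))) = F ⊕ F = F
s ↔ p = T ↔ F = F
(q ⊕ ((p ∨ ((s → u) ↔ s)) ⊕ ((u ↔ p) ⊕ (q → p)))) → (s ↔ p) = F → F = T
(s ⊕ u) ↔ ((q ⊕ ((p ∨ ((s → u) ↔ s)) ⊕ ((u ↔ p) ⊕ (q → p)))) → (s ↔ p)) = F ↔ T = F

F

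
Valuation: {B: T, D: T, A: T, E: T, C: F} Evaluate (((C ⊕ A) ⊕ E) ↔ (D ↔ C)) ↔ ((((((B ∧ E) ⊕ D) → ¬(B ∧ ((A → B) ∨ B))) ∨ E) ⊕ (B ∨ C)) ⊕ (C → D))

T

C ⊕ A = F ⊕ T = T
(C ⊕ A) ⊕ E = T ⊕ T = F
D ↔ C = T ↔ F = F
((C ⊕ A) ⊕ E) ↔ (D ↔ C) = F ↔ F = T
B ∧ E = T ∧ T = T
(B ∧ E) ⊕ D = T ⊕ T = F
A → B = T → T = T
(A → B) ∨ B = T ∨ T = T
B ∧ ((A → B) ∨ B) = T ∧ T = T
¬(B ∧ ((A → B) ∨ B)) = ¬T = F
((B ∧ E) ⊕ D) → ¬(B ∧ ((A → B) ∨ B)) = F → F = T
(((B ∧ E) ⊕ D) → ¬(B ∧ ((A → B) ∨ B))) ∨ E = T ∨ T = T
B ∨ C = T ∨ F = T
((((B ∧ E) ⊕ D) → ¬(B ∧ ((A → B) ∨ B))) ∨ E) ⊕ (B ∨ C) = T ⊕ T = F
C → D = F → T = T
(((((B ∧ E) ⊕ D) → ¬(B ∧ ((A → B) ∨ B))) ∨ E) ⊕ (B ∨ C)) ⊕ (C → D) = F ⊕ T = T
(((C ⊕ A) ⊕ E) ↔ (D ↔ C)) ↔ ((((((B ∧ E) ⊕ D) → ¬(B ∧ ((A → B) ∨ B))) ∨ E) ⊕ (B ∨ C)) ⊕ (C → D)) = T ↔ T = T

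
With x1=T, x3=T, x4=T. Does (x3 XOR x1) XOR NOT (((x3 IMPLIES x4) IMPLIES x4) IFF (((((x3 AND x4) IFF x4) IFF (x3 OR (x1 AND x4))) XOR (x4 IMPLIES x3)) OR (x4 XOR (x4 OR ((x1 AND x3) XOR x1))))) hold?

x3 XOR x1 = T XOR T = F
x3 IMPLIES x4 = T IMPLIES T = T
(x3 IMPLIES x4) IMPLIES x4 = T IMPLIES T = T
x3 AND x4 = T AND T = T
(x3 AND x4) IFF x4 = T IFF T = T
x1 AND x4 = T AND T = T
x3 OR (x1 AND x4) = T OR T = T
((x3 AND x4) IFF x4) IFF (x3 OR (x1 AND x4)) = T IFF T = T
x4 IMPLIES x3 = T IMPLIES T = T
(((x3 AND x4) IFF x4) IFF (x3 OR (x1 AND x4))) XOR (x4 IMPLIES x3) = T XOR T = F
x1 AND x3 = T AND T = T
(x1 AND x3) XOR x1 = T XOR T = F
x4 OR ((x1 AND x3) XOR x1) = T OR F = T
x4 XOR (x4 OR ((x1 AND x3) XOR x1)) = T XOR T = F
((((x3 AND x4) IFF x4) IFF (x3 OR (x1 AND x4))) XOR (x4 IMPLIES x3)) OR (x4 XOR (x4 OR ((x1 AND x3) XOR x1))) = F OR F = F
((x3 IMPLIES x4) IMPLIES x4) IFF (((((x3 AND x4) IFF x4) IFF (x3 OR (x1 AND x4))) XOR (x4 IMPLIES x3)) OR (x4 XOR (x4 OR ((x1 AND x3) XOR x1)))) = T IFF F = F
NOT (((x3 IMPLIES x4) IMPLIES x4) IFF (((((x3 AND x4) IFF x4) IFF (x3 OR (x1 AND x4))) XOR (x4 IMPLIES x3)) OR (x4 XOR (x4 OR ((x1 AND x3) XOR x1))))) = NOT F = T
(x3 XOR x1) XOR NOT (((x3 IMPLIES x4) IMPLIES x4) IFF (((((x3 AND x4) IFF x4) IFF (x3 OR (x1 AND x4))) XOR (x4 IMPLIES x3)) OR (x4 XOR (x4 OR ((x1 AND x3) XOR x1))))) = F XOR T = T

T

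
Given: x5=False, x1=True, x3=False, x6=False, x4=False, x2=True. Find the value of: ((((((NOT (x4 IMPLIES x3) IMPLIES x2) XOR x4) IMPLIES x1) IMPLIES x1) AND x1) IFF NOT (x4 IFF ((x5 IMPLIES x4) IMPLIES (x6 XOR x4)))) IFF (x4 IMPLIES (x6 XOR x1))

Substituting x5=False, x1=True, x3=False, x6=False, x4=False, x2=True:
x4 IMPLIES x3 = False IMPLIES False = True
NOT (x4 IMPLIES x3) = NOT True = False
NOT (x4 IMPLIES x3) IMPLIES x2 = False IMPLIES True = True
(NOT (x4 IMPLIES x3) IMPLIES x2) XOR x4 = True XOR False = True
((NOT (x4 IMPLIES x3) IMPLIES x2) XOR x4) IMPLIES x1 = True IMPLIES True = True
(((NOT (x4 IMPLIES x3) IMPLIES x2) XOR x4) IMPLIES x1) IMPLIES x1 = True IMPLIES True = True
((((NOT (x4 IMPLIES x3) IMPLIES x2) XOR x4) IMPLIES x1) IMPLIES x1) AND x1 = True AND True = True
x5 IMPLIES x4 = False IMPLIES False = True
x6 XOR x4 = False XOR False = False
(x5 IMPLIES x4) IMPLIES (x6 XOR x4) = True IMPLIES False = False
x4 IFF ((x5 IMPLIES x4) IMPLIES (x6 XOR x4)) = False IFF False = True
NOT (x4 IFF ((x5 IMPLIES x4) IMPLIES (x6 XOR x4))) = NOT True = False
(((((NOT (x4 IMPLIES x3) IMPLIES x2) XOR x4) IMPLIES x1) IMPLIES x1) AND x1) IFF NOT (x4 IFF ((x5 IMPLIES x4) IMPLIES (x6 XOR x4))) = True IFF False = False
x6 XOR x1 = False XOR True = True
x4 IMPLIES (x6 XOR x1) = False IMPLIES True = True
((((((NOT (x4 IMPLIES x3) IMPLIES x2) XOR x4) IMPLIES x1) IMPLIES x1) AND x1) IFF NOT (x4 IFF ((x5 IMPLIES x4) IMPLIES (x6 XOR x4)))) IFF (x4 IMPLIES (x6 XOR x1)) = False IFF True = False

False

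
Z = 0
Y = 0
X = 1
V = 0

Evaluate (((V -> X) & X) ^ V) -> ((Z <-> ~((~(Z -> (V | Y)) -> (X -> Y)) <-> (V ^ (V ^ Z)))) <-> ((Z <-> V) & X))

0

V -> X = 0 -> 1 = 1
(V -> X) & X = 1 & 1 = 1
((V -> X) & X) ^ V = 1 ^ 0 = 1
V | Y = 0 | 0 = 0
Z -> (V | Y) = 0 -> 0 = 1
~(Z -> (V | Y)) = ~1 = 0
X -> Y = 1 -> 0 = 0
~(Z -> (V | Y)) -> (X -> Y) = 0 -> 0 = 1
V ^ Z = 0 ^ 0 = 0
V ^ (V ^ Z) = 0 ^ 0 = 0
(~(Z -> (V | Y)) -> (X -> Y)) <-> (V ^ (V ^ Z)) = 1 <-> 0 = 0
~((~(Z -> (V | Y)) -> (X -> Y)) <-> (V ^ (V ^ Z))) = ~0 = 1
Z <-> ~((~(Z -> (V | Y)) -> (X -> Y)) <-> (V ^ (V ^ Z))) = 0 <-> 1 = 0
Z <-> V = 0 <-> 0 = 1
(Z <-> V) & X = 1 & 1 = 1
(Z <-> ~((~(Z -> (V | Y)) -> (X -> Y)) <-> (V ^ (V ^ Z)))) <-> ((Z <-> V) & X) = 0 <-> 1 = 0
(((V -> X) & X) ^ V) -> ((Z <-> ~((~(Z -> (V | Y)) -> (X -> Y)) <-> (V ^ (V ^ Z)))) <-> ((Z <-> V) & X)) = 1 -> 0 = 0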